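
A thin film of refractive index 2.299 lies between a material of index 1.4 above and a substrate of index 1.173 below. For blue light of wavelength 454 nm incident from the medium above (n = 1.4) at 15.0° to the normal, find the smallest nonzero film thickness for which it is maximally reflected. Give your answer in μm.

0.0500 μm

At the upper boundary (n = 1.4 to n = 2.299) the reflected ray undergoes a half-wave phase shift.
Ray reflecting at the bottom interface goes from n = 2.299 toward n = 1.173: no phase shift.
Exactly one π shift → a net half-wave offset.
So the condition for constructive reflection is 2 n t cos θ_r = (m + ½) λ.
Snell's law: 1.4 sin 15.0° = 2.299 sin θ_r → sin θ_r = 0.158, cos θ_r = 0.988.
Minimum at m = 0: t = λ / (4 n cos θ_r) = 454 / (4 × 2.299 × 0.988) = 50.0 nm.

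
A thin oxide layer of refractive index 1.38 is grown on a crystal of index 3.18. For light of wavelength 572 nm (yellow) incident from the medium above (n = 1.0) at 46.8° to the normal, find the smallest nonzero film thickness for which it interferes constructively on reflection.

Top surface (1.0 → 1.38): reflection off a higher-index medium gives a half-wave phase shift.
Ray reflecting at the bottom interface goes from n = 1.38 toward n = 3.18: a half-wave phase shift.
Zero or two π shifts → no net half-wave offset.
With no net inversion, constructive interference in reflection requires 2 n t cos θ_r = m λ.
Snell's law: 1.0 sin 46.8° = 1.38 sin θ_r → sin θ_r = 0.528, cos θ_r = 0.849.
Minimum nonzero at m = 1: t = λ / (2 n cos θ_r) = 572 / (2 × 1.38 × 0.849) = 244 nm.

244 nm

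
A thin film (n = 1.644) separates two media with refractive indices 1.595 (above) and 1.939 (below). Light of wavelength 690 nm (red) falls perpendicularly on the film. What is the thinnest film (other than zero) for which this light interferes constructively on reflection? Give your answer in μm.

Top surface (1.595 → 1.644): reflection off a higher-index medium gives a half-wave phase shift.
Ray reflecting at the bottom interface goes from n = 1.644 toward n = 1.939: a half-wave phase shift.
Net: no relative phase inversion (both shifts match).
With no net inversion, constructive interference in reflection requires 2 n t = m λ.
Minimum nonzero at m = 1: t = λ / (2 n) = 690 / (2 × 1.644) = 210 nm.

0.210 μm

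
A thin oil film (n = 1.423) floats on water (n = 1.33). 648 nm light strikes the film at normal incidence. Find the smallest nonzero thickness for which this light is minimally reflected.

Ray reflecting at the top interface goes from n = 1.0 toward n = 1.423: a half-wave phase shift.
Ray reflecting at the bottom interface goes from n = 1.423 toward n = 1.33: no phase shift.
The two reflections differ by half a wavelength.
For minimum reflection here: 2 n t = m λ.
The smallest nonzero thickness corresponds to m = 1: t = m λ / (2 n) = 1.00 × 648 / (2 × 1.423) = 228 nm.

228 nm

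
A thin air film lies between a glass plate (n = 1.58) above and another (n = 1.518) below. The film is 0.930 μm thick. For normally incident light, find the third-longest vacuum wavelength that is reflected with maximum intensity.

Ray reflecting at the top interface goes from n = 1.58 toward n = 1.0: no phase shift.
At the lower boundary (n = 1.0 to n = 1.518) the reflected ray undergoes a half-wave phase shift.
Net: one phase inversion between the two reflected rays.
With one net inversion, constructive interference in reflection requires 2 n t = (m + ½) λ.
λ = 2 n t / (m + ½). The third-longest wavelength is m = 2: λ = 2 × 1.0 × 930 / 2.50 = 744 nm.

744 nm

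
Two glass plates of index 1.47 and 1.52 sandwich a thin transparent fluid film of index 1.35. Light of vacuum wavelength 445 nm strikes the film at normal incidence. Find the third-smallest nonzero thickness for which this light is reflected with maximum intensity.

Ray reflecting at the top interface goes from n = 1.47 toward n = 1.35: no phase shift.
Ray reflecting at the bottom interface goes from n = 1.35 toward n = 1.52: a half-wave phase shift.
Net: one phase inversion between the two reflected rays.
So the condition for constructive reflection is 2 n t = (m + ½) λ.
The third-smallest nonzero thickness corresponds to m = 2: t = (m + ½) λ / (2 n) = 2.50 × 445 / (2 × 1.35) = 412 nm.

412 nm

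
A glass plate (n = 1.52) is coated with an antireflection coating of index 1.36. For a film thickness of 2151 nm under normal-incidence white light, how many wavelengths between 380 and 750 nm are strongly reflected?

Ray reflecting at the top interface goes from n = 1.0 toward n = 1.36: a half-wave phase shift.
At the lower boundary (n = 1.36 to n = 1.52) the reflected ray undergoes a half-wave phase shift.
Net: no relative phase inversion (both shifts match).
With no net inversion, constructive interference in reflection requires 2 n t = m λ.
λ = 2 n t / m = 5851 / m nm.
m=7: 836 nm (IR); m=8: 731 nm (visible); m=9: 650 nm (visible); m=10: 585 nm (visible); m=11: 532 nm (visible); m=12: 488 nm (visible); m=13: 450 nm (visible); m=14: 418 nm (visible); m=15: 390 nm (visible); m=16: 366 nm (UV).

8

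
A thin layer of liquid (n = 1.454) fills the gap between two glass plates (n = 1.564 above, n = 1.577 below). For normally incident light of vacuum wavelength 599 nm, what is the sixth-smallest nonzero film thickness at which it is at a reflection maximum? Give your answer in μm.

Top surface (1.564 → 1.454): reflection off a lower-index medium gives no phase shift.
Bottom surface (1.454 → 1.577): reflection off a higher-index medium gives a half-wave phase shift.
The two reflections differ by half a wavelength.
So the condition for constructive reflection is 2 n t = (m + ½) λ.
The sixth-smallest nonzero thickness corresponds to m = 5: t = (m + ½) λ / (2 n) = 5.50 × 599 / (2 × 1.454) = 1133 nm.

1.13 μm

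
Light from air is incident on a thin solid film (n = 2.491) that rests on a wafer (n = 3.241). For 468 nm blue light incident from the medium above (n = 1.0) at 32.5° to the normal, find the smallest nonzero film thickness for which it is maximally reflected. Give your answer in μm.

0.0962 μm

Top surface (1.0 → 2.491): reflection off a higher-index medium gives a half-wave phase shift.
Ray reflecting at the bottom interface goes from n = 2.491 toward n = 3.241: a half-wave phase shift.
Zero or two π shifts → no net half-wave offset.
For strong reflection here: 2 n t cos θ_r = m λ.
Snell's law: 1.0 sin 32.5° = 2.491 sin θ_r → sin θ_r = 0.216, cos θ_r = 0.976.
Minimum nonzero at m = 1: t = λ / (2 n cos θ_r) = 468 / (2 × 2.491 × 0.976) = 96.2 nm.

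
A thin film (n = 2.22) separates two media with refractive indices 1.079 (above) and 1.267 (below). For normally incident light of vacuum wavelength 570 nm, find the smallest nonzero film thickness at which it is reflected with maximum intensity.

At the upper boundary (n = 1.079 to n = 2.22) the reflected ray undergoes a half-wave phase shift.
Bottom surface (2.22 → 1.267): reflection off a lower-index medium gives no phase shift.
Net: one phase inversion between the two reflected rays.
For bright reflection here: 2 n t = (m + ½) λ.
Minimum at m = 0: t = λ / (4 n) = 570 / (4 × 2.22) = 64.2 nm.

64.2 nm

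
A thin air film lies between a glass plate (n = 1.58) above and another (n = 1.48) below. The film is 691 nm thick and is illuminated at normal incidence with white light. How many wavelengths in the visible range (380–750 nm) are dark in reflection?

Top surface (1.58 → 1.0): reflection off a lower-index medium gives no phase shift.
Bottom surface (1.0 → 1.48): reflection off a higher-index medium gives a half-wave phase shift.
The two reflections differ by half a wavelength.
For minimum reflection here: 2 n t = m λ.
λ = 2 n t / m = 1382 / m nm.
m=1: 1382 nm (IR); m=2: 691 nm (visible); m=3: 461 nm (visible); m=4: 346 nm (UV).

2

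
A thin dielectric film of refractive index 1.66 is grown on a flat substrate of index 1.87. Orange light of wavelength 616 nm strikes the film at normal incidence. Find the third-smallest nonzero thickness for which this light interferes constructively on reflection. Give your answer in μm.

0.557 μm

Ray reflecting at the top interface goes from n = 1.0 toward n = 1.66: a half-wave phase shift.
Ray reflecting at the bottom interface goes from n = 1.66 toward n = 1.87: a half-wave phase shift.
The two reflections carry the same phase change, so no net offset.
With no net inversion, constructive interference in reflection requires 2 n t = m λ.
The third-smallest nonzero thickness corresponds to m = 3: t = m λ / (2 n) = 3.00 × 616 / (2 × 1.66) = 557 nm.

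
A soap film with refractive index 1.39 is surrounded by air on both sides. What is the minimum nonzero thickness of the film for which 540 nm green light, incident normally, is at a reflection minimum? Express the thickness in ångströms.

1942 Å

Ray reflecting at the top interface goes from n = 1.0 toward n = 1.39: a half-wave phase shift.
Ray reflecting at the bottom interface goes from n = 1.39 toward n = 1.0: no phase shift.
Exactly one π shift → a net half-wave offset.
So the condition for destructive reflection is 2 n t = m λ.
Minimum nonzero at m = 1: t = λ / (2 n) = 540 / (2 × 1.39) = 194 nm.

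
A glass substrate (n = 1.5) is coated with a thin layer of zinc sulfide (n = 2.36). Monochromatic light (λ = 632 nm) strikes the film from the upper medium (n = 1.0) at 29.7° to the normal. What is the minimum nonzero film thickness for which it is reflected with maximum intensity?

Ray reflecting at the top interface goes from n = 1.0 toward n = 2.36: a half-wave phase shift.
Bottom surface (2.36 → 1.5): reflection off a lower-index medium gives no phase shift.
Exactly one π shift → a net half-wave offset.
For bright reflection here: 2 n t cos θ_r = (m + ½) λ.
Snell's law: 1.0 sin 29.7° = 2.36 sin θ_r → sin θ_r = 0.210, cos θ_r = 0.978.
Minimum at m = 0: t = λ / (4 n cos θ_r) = 632 / (4 × 2.36 × 0.978) = 68.5 nm.

68.5 nm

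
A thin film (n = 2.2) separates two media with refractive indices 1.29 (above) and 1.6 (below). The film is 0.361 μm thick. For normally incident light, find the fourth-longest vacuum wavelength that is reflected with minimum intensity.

397 nm

At the upper boundary (n = 1.29 to n = 2.2) the reflected ray undergoes a half-wave phase shift.
At the lower boundary (n = 2.2 to n = 1.6) the reflected ray undergoes no phase shift.
Net: one phase inversion between the two reflected rays.
So the condition for destructive reflection is 2 n t = m λ.
λ = 2 n t / m. The fourth-longest wavelength is m = 4: λ = 2 × 2.2 × 361 / 4.00 = 397 nm.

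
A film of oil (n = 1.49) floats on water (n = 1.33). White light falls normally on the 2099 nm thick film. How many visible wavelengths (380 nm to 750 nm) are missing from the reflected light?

Ray reflecting at the top interface goes from n = 1.0 toward n = 1.49: a half-wave phase shift.
At the lower boundary (n = 1.49 to n = 1.33) the reflected ray undergoes no phase shift.
Exactly one π shift → a net half-wave offset.
So the condition for destructive reflection is 2 n t = m λ.
λ = 2 n t / m = 6255 / m nm.
m=8: 782 nm (IR); m=9: 695 nm (visible); m=10: 626 nm (visible); m=11: 569 nm (visible); m=12: 521 nm (visible); m=13: 481 nm (visible); m=14: 447 nm (visible); m=15: 417 nm (visible); m=16: 391 nm (visible); m=17: 368 nm (UV).

8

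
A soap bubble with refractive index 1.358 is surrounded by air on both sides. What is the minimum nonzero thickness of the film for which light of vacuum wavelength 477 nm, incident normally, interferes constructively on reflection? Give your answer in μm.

At the upper boundary (n = 1.0 to n = 1.358) the reflected ray undergoes a half-wave phase shift.
Ray reflecting at the bottom interface goes from n = 1.358 toward n = 1.0: no phase shift.
Exactly one π shift → a net half-wave offset.
For maximum reflection here: 2 n t = (m + ½) λ.
Minimum at m = 0: t = λ / (4 n) = 477 / (4 × 1.358) = 87.8 nm.

0.0878 μm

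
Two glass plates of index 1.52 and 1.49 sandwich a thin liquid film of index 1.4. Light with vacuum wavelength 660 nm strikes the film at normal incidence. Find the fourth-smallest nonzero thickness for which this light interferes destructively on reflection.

943 nm

At the upper boundary (n = 1.52 to n = 1.4) the reflected ray undergoes no phase shift.
Ray reflecting at the bottom interface goes from n = 1.4 toward n = 1.49: a half-wave phase shift.
Net: one phase inversion between the two reflected rays.
For minimum reflection here: 2 n t = m λ.
The fourth-smallest nonzero thickness corresponds to m = 4: t = m λ / (2 n) = 4.00 × 660 / (2 × 1.4) = 943 nm.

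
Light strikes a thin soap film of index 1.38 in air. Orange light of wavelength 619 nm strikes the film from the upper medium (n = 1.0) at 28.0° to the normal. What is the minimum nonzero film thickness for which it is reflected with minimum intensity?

Ray reflecting at the top interface goes from n = 1.0 toward n = 1.38: a half-wave phase shift.
At the lower boundary (n = 1.38 to n = 1.0) the reflected ray undergoes no phase shift.
The two reflections differ by half a wavelength.
With one net inversion, destructive interference in reflection requires 2 n t cos θ_r = m λ.
Snell's law: 1.0 sin 28.0° = 1.38 sin θ_r → sin θ_r = 0.340, cos θ_r = 0.940.
Minimum nonzero at m = 1: t = λ / (2 n cos θ_r) = 619 / (2 × 1.38 × 0.940) = 239 nm.

239 nm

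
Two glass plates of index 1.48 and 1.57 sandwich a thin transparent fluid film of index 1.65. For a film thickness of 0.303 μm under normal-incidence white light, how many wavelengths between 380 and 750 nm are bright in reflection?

Ray reflecting at the top interface goes from n = 1.48 toward n = 1.65: a half-wave phase shift.
Bottom surface (1.65 → 1.57): reflection off a lower-index medium gives no phase shift.
Exactly one π shift → a net half-wave offset.
For strong reflection here: 2 n t = (m + ½) λ.
λ = 2 n t / (m + ½) = 1000 / (m + ½) nm.
m=0: 2000 nm (IR); m=1: 667 nm (visible); m=2: 400 nm (visible); m=3: 286 nm (UV).

2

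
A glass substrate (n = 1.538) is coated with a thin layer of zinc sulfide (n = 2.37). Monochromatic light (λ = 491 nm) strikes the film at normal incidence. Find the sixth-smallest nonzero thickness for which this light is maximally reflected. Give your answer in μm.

0.570 μm

Ray reflecting at the top interface goes from n = 1.0 toward n = 2.37: a half-wave phase shift.
Ray reflecting at the bottom interface goes from n = 2.37 toward n = 1.538: no phase shift.
The two reflections differ by half a wavelength.
For maximum reflection here: 2 n t = (m + ½) λ.
The sixth-smallest nonzero thickness corresponds to m = 5: t = (m + ½) λ / (2 n) = 5.50 × 491 / (2 × 2.37) = 570 nm.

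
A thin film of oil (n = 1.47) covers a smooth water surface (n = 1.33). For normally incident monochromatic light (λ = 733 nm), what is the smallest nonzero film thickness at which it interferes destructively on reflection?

249 nm

Ray reflecting at the top interface goes from n = 1.0 toward n = 1.47: a half-wave phase shift.
Bottom surface (1.47 → 1.33): reflection off a lower-index medium gives no phase shift.
Exactly one π shift → a net half-wave offset.
So the condition for destructive reflection is 2 n t = m λ.
The smallest nonzero thickness corresponds to m = 1: t = m λ / (2 n) = 1.00 × 733 / (2 × 1.47) = 249 nm.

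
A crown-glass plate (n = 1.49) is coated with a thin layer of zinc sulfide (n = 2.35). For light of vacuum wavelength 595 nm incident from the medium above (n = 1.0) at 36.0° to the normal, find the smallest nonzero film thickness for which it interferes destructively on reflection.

At the upper boundary (n = 1.0 to n = 2.35) the reflected ray undergoes a half-wave phase shift.
At the lower boundary (n = 2.35 to n = 1.49) the reflected ray undergoes no phase shift.
The two reflections differ by half a wavelength.
So the condition for destructive reflection is 2 n t cos θ_r = m λ.
Snell's law: 1.0 sin 36.0° = 2.35 sin θ_r → sin θ_r = 0.250, cos θ_r = 0.968.
Minimum nonzero at m = 1: t = λ / (2 n cos θ_r) = 595 / (2 × 2.35 × 0.968) = 131 nm.

131 nm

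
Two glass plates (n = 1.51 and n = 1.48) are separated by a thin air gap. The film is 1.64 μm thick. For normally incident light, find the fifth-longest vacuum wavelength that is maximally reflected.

Top surface (1.51 → 1.0): reflection off a lower-index medium gives no phase shift.
Ray reflecting at the bottom interface goes from n = 1.0 toward n = 1.48: a half-wave phase shift.
The two reflections differ by half a wavelength.
For strong reflection here: 2 n t = (m + ½) λ.
λ = 2 n t / (m + ½). The fifth-longest wavelength is m = 4: λ = 2 × 1.0 × 1640 / 4.50 = 729 nm.

729 nm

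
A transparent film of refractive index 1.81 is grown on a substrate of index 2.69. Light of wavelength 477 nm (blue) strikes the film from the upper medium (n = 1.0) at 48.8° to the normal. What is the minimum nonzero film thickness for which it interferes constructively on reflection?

145 nm

Ray reflecting at the top interface goes from n = 1.0 toward n = 1.81: a half-wave phase shift.
Bottom surface (1.81 → 2.69): reflection off a higher-index medium gives a half-wave phase shift.
Net: no relative phase inversion (both shifts match).
So the condition for constructive reflection is 2 n t cos θ_r = m λ.
Snell's law: 1.0 sin 48.8° = 1.81 sin θ_r → sin θ_r = 0.416, cos θ_r = 0.910.
Minimum nonzero at m = 1: t = λ / (2 n cos θ_r) = 477 / (2 × 1.81 × 0.910) = 145 nm.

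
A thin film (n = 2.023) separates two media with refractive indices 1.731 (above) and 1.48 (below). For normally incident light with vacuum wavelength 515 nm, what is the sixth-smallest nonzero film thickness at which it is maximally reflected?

Ray reflecting at the top interface goes from n = 1.731 toward n = 2.023: a half-wave phase shift.
Bottom surface (2.023 → 1.48): reflection off a lower-index medium gives no phase shift.
Exactly one π shift → a net half-wave offset.
For maximum reflection here: 2 n t = (m + ½) λ.
The sixth-smallest nonzero thickness corresponds to m = 5: t = (m + ½) λ / (2 n) = 5.50 × 515 / (2 × 2.023) = 700 nm.

700 nm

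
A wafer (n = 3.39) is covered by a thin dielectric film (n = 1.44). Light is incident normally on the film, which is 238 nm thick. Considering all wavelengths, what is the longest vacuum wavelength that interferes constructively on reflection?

At the upper boundary (n = 1.0 to n = 1.44) the reflected ray undergoes a half-wave phase shift.
At the lower boundary (n = 1.44 to n = 3.39) the reflected ray undergoes a half-wave phase shift.
Net: no relative phase inversion (both shifts match).
For bright reflection here: 2 n t = m λ.
λ = 2 n t / m. The longest wavelength is m = 1: λ = 2 × 1.44 × 238 / 1.00 = 685 nm.

685 nm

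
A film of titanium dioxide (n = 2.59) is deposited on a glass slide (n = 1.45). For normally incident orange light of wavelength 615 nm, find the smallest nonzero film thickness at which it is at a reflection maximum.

59.4 nm

Ray reflecting at the top interface goes from n = 1.0 toward n = 2.59: a half-wave phase shift.
Ray reflecting at the bottom interface goes from n = 2.59 toward n = 1.45: no phase shift.
The two reflections differ by half a wavelength.
For bright reflection here: 2 n t = (m + ½) λ.
Minimum at m = 0: t = λ / (4 n) = 615 / (4 × 2.59) = 59.4 nm.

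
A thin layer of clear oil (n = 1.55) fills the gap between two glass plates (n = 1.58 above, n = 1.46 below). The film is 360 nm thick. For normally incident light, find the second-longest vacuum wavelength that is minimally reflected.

At the upper boundary (n = 1.58 to n = 1.55) the reflected ray undergoes no phase shift.
Bottom surface (1.55 → 1.46): reflection off a lower-index medium gives no phase shift.
Net: no relative phase inversion (both shifts match).
For weak reflection here: 2 n t = (m + ½) λ.
λ = 2 n t / (m + ½). The second-longest wavelength is m = 1: λ = 2 × 1.55 × 360 / 1.50 = 744 nm.

744 nm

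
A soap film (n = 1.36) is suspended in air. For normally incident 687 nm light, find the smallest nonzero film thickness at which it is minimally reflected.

253 nm

At the upper boundary (n = 1.0 to n = 1.36) the reflected ray undergoes a half-wave phase shift.
Bottom surface (1.36 → 1.0): reflection off a lower-index medium gives no phase shift.
Net: one phase inversion between the two reflected rays.
With one net inversion, destructive interference in reflection requires 2 n t = m λ.
Minimum nonzero at m = 1: t = λ / (2 n) = 687 / (2 × 1.36) = 253 nm.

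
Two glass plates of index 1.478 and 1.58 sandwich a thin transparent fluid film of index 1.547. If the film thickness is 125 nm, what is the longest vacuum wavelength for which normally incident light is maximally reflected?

387 nm

At the upper boundary (n = 1.478 to n = 1.547) the reflected ray undergoes a half-wave phase shift.
Ray reflecting at the bottom interface goes from n = 1.547 toward n = 1.58: a half-wave phase shift.
Net: no relative phase inversion (both shifts match).
So the condition for constructive reflection is 2 n t = m λ.
λ = 2 n t / m. The longest wavelength is m = 1: λ = 2 × 1.547 × 125 / 1.00 = 387 nm.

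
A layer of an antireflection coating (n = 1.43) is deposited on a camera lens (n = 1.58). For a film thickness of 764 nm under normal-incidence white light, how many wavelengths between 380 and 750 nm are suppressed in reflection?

Ray reflecting at the top interface goes from n = 1.0 toward n = 1.43: a half-wave phase shift.
Bottom surface (1.43 → 1.58): reflection off a higher-index medium gives a half-wave phase shift.
The two reflections carry the same phase change, so no net offset.
So the condition for destructive reflection is 2 n t = (m + ½) λ.
λ = 2 n t / (m + ½) = 2185 / (m + ½) nm.
m=2: 874 nm (IR); m=3: 624 nm (visible); m=4: 486 nm (visible); m=5: 397 nm (visible); m=6: 336 nm (UV).

3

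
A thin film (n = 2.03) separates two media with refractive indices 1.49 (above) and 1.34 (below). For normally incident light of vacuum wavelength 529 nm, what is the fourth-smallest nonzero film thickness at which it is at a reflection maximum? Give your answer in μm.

Ray reflecting at the top interface goes from n = 1.49 toward n = 2.03: a half-wave phase shift.
Ray reflecting at the bottom interface goes from n = 2.03 toward n = 1.34: no phase shift.
The two reflections differ by half a wavelength.
For bright reflection here: 2 n t = (m + ½) λ.
The fourth-smallest nonzero thickness corresponds to m = 3: t = (m + ½) λ / (2 n) = 3.50 × 529 / (2 × 2.03) = 456 nm.

0.456 μm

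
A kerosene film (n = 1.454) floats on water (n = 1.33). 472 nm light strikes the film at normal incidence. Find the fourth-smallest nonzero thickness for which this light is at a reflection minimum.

Top surface (1.0 → 1.454): reflection off a higher-index medium gives a half-wave phase shift.
Bottom surface (1.454 → 1.33): reflection off a lower-index medium gives no phase shift.
Exactly one π shift → a net half-wave offset.
With one net inversion, destructive interference in reflection requires 2 n t = m λ.
The fourth-smallest nonzero thickness corresponds to m = 4: t = m λ / (2 n) = 4.00 × 472 / (2 × 1.454) = 649 nm.

649 nm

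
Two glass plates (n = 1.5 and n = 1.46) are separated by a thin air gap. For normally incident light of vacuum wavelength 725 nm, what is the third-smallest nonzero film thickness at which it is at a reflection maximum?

Ray reflecting at the top interface goes from n = 1.5 toward n = 1.0: no phase shift.
Bottom surface (1.0 → 1.46): reflection off a higher-index medium gives a half-wave phase shift.
Net: one phase inversion between the two reflected rays.
For maximum reflection here: 2 n t = (m + ½) λ.
The third-smallest nonzero thickness corresponds to m = 2: t = (m + ½) λ / (2 n) = 2.50 × 725 / (2 × 1.0) = 906 nm.

906 nm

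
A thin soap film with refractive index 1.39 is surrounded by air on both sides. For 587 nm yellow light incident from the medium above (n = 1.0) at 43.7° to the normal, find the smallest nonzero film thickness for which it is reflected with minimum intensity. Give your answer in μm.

0.243 μm

At the upper boundary (n = 1.0 to n = 1.39) the reflected ray undergoes a half-wave phase shift.
Bottom surface (1.39 → 1.0): reflection off a lower-index medium gives no phase shift.
The two reflections differ by half a wavelength.
For minimum reflection here: 2 n t cos θ_r = m λ.
Snell's law: 1.0 sin 43.7° = 1.39 sin θ_r → sin θ_r = 0.497, cos θ_r = 0.868.
Minimum nonzero at m = 1: t = λ / (2 n cos θ_r) = 587 / (2 × 1.39 × 0.868) = 243 nm.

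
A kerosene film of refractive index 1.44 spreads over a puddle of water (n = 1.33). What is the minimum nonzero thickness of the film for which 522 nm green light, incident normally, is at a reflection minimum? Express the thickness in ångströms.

1813 Å

Ray reflecting at the top interface goes from n = 1.0 toward n = 1.44: a half-wave phase shift.
At the lower boundary (n = 1.44 to n = 1.33) the reflected ray undergoes no phase shift.
The two reflections differ by half a wavelength.
With one net inversion, destructive interference in reflection requires 2 n t = m λ.
Minimum nonzero at m = 1: t = λ / (2 n) = 522 / (2 × 1.44) = 181 nm.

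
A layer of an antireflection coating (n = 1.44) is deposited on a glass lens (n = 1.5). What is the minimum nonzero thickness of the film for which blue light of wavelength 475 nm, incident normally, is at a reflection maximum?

Ray reflecting at the top interface goes from n = 1.0 toward n = 1.44: a half-wave phase shift.
At the lower boundary (n = 1.44 to n = 1.5) the reflected ray undergoes a half-wave phase shift.
Net: no relative phase inversion (both shifts match).
So the condition for constructive reflection is 2 n t = m λ.
Minimum nonzero at m = 1: t = λ / (2 n) = 475 / (2 × 1.44) = 165 nm.

165 nm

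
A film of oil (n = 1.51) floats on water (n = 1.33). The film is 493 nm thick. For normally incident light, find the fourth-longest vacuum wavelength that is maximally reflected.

425 nm

At the upper boundary (n = 1.0 to n = 1.51) the reflected ray undergoes a half-wave phase shift.
Bottom surface (1.51 → 1.33): reflection off a lower-index medium gives no phase shift.
Net: one phase inversion between the two reflected rays.
For maximum reflection here: 2 n t = (m + ½) λ.
λ = 2 n t / (m + ½). The fourth-longest wavelength is m = 3: λ = 2 × 1.51 × 493 / 3.50 = 425 nm.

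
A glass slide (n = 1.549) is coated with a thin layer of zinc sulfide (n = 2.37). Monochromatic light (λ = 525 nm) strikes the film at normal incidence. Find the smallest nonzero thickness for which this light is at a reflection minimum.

111 nm

Ray reflecting at the top interface goes from n = 1.0 toward n = 2.37: a half-wave phase shift.
At the lower boundary (n = 2.37 to n = 1.549) the reflected ray undergoes no phase shift.
Exactly one π shift → a net half-wave offset.
So the condition for destructive reflection is 2 n t = m λ.
The smallest nonzero thickness corresponds to m = 1: t = m λ / (2 n) = 1.00 × 525 / (2 × 2.37) = 111 nm.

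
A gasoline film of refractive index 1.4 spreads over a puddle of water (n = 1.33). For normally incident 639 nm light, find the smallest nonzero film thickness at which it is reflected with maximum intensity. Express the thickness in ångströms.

At the upper boundary (n = 1.0 to n = 1.4) the reflected ray undergoes a half-wave phase shift.
Bottom surface (1.4 → 1.33): reflection off a lower-index medium gives no phase shift.
Net: one phase inversion between the two reflected rays.
So the condition for constructive reflection is 2 n t = (m + ½) λ.
Minimum at m = 0: t = λ / (4 n) = 639 / (4 × 1.4) = 114 nm.

1141 Å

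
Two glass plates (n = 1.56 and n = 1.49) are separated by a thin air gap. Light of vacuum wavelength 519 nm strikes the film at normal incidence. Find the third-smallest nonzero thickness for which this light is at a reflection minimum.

Ray reflecting at the top interface goes from n = 1.56 toward n = 1.0: no phase shift.
Bottom surface (1.0 → 1.49): reflection off a higher-index medium gives a half-wave phase shift.
Exactly one π shift → a net half-wave offset.
For weak reflection here: 2 n t = m λ.
The third-smallest nonzero thickness corresponds to m = 3: t = m λ / (2 n) = 3.00 × 519 / (2 × 1.0) = 779 nm.

779 nm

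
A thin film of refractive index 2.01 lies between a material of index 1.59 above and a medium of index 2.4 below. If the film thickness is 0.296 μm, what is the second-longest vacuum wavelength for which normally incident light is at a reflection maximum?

595 nm

Ray reflecting at the top interface goes from n = 1.59 toward n = 2.01: a half-wave phase shift.
Bottom surface (2.01 → 2.4): reflection off a higher-index medium gives a half-wave phase shift.
The two reflections carry the same phase change, so no net offset.
So the condition for constructive reflection is 2 n t = m λ.
λ = 2 n t / m. The second-longest wavelength is m = 2: λ = 2 × 2.01 × 296 / 2.00 = 595 nm.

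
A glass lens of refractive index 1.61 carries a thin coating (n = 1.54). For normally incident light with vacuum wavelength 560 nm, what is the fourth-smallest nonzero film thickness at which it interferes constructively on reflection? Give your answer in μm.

Top surface (1.0 → 1.54): reflection off a higher-index medium gives a half-wave phase shift.
Bottom surface (1.54 → 1.61): reflection off a higher-index medium gives a half-wave phase shift.
The two reflections carry the same phase change, so no net offset.
So the condition for constructive reflection is 2 n t = m λ.
The fourth-smallest nonzero thickness corresponds to m = 4: t = m λ / (2 n) = 4.00 × 560 / (2 × 1.54) = 727 nm.

0.727 μm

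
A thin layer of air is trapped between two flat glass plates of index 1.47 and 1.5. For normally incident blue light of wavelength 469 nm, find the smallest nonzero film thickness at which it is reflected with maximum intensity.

117 nm

Top surface (1.47 → 1.0): reflection off a lower-index medium gives no phase shift.
At the lower boundary (n = 1.0 to n = 1.5) the reflected ray undergoes a half-wave phase shift.
Net: one phase inversion between the two reflected rays.
With one net inversion, constructive interference in reflection requires 2 n t = (m + ½) λ.
Minimum at m = 0: t = λ / (4 n) = 469 / (4 × 1.0) = 117 nm.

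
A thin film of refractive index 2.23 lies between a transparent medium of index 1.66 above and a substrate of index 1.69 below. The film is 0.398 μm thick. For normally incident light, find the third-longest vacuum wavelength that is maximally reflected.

At the upper boundary (n = 1.66 to n = 2.23) the reflected ray undergoes a half-wave phase shift.
Ray reflecting at the bottom interface goes from n = 2.23 toward n = 1.69: no phase shift.
Exactly one π shift → a net half-wave offset.
For bright reflection here: 2 n t = (m + ½) λ.
λ = 2 n t / (m + ½). The third-longest wavelength is m = 2: λ = 2 × 2.23 × 398 / 2.50 = 710 nm.

710 nm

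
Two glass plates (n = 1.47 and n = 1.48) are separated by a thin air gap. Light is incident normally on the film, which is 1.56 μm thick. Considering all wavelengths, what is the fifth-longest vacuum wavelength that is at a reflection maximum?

At the upper boundary (n = 1.47 to n = 1.0) the reflected ray undergoes no phase shift.
Bottom surface (1.0 → 1.48): reflection off a higher-index medium gives a half-wave phase shift.
Exactly one π shift → a net half-wave offset.
With one net inversion, constructive interference in reflection requires 2 n t = (m + ½) λ.
λ = 2 n t / (m + ½). The fifth-longest wavelength is m = 4: λ = 2 × 1.0 × 1560 / 4.50 = 693 nm.

693 nm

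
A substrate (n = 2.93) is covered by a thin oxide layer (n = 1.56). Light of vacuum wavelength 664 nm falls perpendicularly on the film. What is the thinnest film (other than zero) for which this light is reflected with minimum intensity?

106 nm

Ray reflecting at the top interface goes from n = 1.0 toward n = 1.56: a half-wave phase shift.
Bottom surface (1.56 → 2.93): reflection off a higher-index medium gives a half-wave phase shift.
Net: no relative phase inversion (both shifts match).
For dark reflection here: 2 n t = (m + ½) λ.
Minimum at m = 0: t = λ / (4 n) = 664 / (4 × 1.56) = 106 nm.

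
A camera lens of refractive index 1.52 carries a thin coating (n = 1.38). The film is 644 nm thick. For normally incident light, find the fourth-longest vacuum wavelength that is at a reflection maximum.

444 nm

Top surface (1.0 → 1.38): reflection off a higher-index medium gives a half-wave phase shift.
Bottom surface (1.38 → 1.52): reflection off a higher-index medium gives a half-wave phase shift.
Zero or two π shifts → no net half-wave offset.
With no net inversion, constructive interference in reflection requires 2 n t = m λ.
λ = 2 n t / m. The fourth-longest wavelength is m = 4: λ = 2 × 1.38 × 644 / 4.00 = 444 nm.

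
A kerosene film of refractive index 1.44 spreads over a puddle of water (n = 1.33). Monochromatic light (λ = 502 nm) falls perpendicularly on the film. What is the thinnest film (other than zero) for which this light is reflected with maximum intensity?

87.2 nm

Top surface (1.0 → 1.44): reflection off a higher-index medium gives a half-wave phase shift.
Bottom surface (1.44 → 1.33): reflection off a lower-index medium gives no phase shift.
Net: one phase inversion between the two reflected rays.
With one net inversion, constructive interference in reflection requires 2 n t = (m + ½) λ.
Minimum at m = 0: t = λ / (4 n) = 502 / (4 × 1.44) = 87.2 nm.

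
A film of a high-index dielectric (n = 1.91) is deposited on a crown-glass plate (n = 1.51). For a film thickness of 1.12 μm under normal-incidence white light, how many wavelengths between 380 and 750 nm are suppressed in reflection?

6

Top surface (1.0 → 1.91): reflection off a higher-index medium gives a half-wave phase shift.
At the lower boundary (n = 1.91 to n = 1.51) the reflected ray undergoes no phase shift.
Net: one phase inversion between the two reflected rays.
So the condition for destructive reflection is 2 n t = m λ.
λ = 2 n t / m = 4278 / m nm.
m=5: 856 nm (IR); m=6: 713 nm (visible); m=7: 611 nm (visible); m=8: 535 nm (visible); m=9: 475 nm (visible); m=10: 428 nm (visible); m=11: 389 nm (visible); m=12: 357 nm (UV).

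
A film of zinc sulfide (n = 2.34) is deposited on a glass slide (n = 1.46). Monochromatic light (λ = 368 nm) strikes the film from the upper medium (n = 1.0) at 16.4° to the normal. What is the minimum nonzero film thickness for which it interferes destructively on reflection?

Top surface (1.0 → 2.34): reflection off a higher-index medium gives a half-wave phase shift.
At the lower boundary (n = 2.34 to n = 1.46) the reflected ray undergoes no phase shift.
Net: one phase inversion between the two reflected rays.
So the condition for destructive reflection is 2 n t cos θ_r = m λ.
Snell's law: 1.0 sin 16.4° = 2.34 sin θ_r → sin θ_r = 0.121, cos θ_r = 0.993.
Minimum nonzero at m = 1: t = λ / (2 n cos θ_r) = 368 / (2 × 2.34 × 0.993) = 79.2 nm.

79.2 nm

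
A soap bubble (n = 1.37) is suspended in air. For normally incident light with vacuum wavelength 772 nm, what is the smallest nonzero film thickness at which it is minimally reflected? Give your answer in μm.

Top surface (1.0 → 1.37): reflection off a higher-index medium gives a half-wave phase shift.
Ray reflecting at the bottom interface goes from n = 1.37 toward n = 1.0: no phase shift.
Exactly one π shift → a net half-wave offset.
With one net inversion, destructive interference in reflection requires 2 n t = m λ.
The smallest nonzero thickness corresponds to m = 1: t = m λ / (2 n) = 1.00 × 772 / (2 × 1.37) = 282 nm.

0.282 μm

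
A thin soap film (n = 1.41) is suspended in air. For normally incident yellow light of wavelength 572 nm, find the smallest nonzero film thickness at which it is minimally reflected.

203 nm

At the upper boundary (n = 1.0 to n = 1.41) the reflected ray undergoes a half-wave phase shift.
At the lower boundary (n = 1.41 to n = 1.0) the reflected ray undergoes no phase shift.
Net: one phase inversion between the two reflected rays.
With one net inversion, destructive interference in reflection requires 2 n t = m λ.
Minimum nonzero at m = 1: t = λ / (2 n) = 572 / (2 × 1.41) = 203 nm.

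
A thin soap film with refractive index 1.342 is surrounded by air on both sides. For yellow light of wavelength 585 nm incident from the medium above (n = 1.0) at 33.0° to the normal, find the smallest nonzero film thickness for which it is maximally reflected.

119 nm

Top surface (1.0 → 1.342): reflection off a higher-index medium gives a half-wave phase shift.
Bottom surface (1.342 → 1.0): reflection off a lower-index medium gives no phase shift.
The two reflections differ by half a wavelength.
With one net inversion, constructive interference in reflection requires 2 n t cos θ_r = (m + ½) λ.
Snell's law: 1.0 sin 33.0° = 1.342 sin θ_r → sin θ_r = 0.406, cos θ_r = 0.914.
Minimum at m = 0: t = λ / (4 n cos θ_r) = 585 / (4 × 1.342 × 0.914) = 119 nm.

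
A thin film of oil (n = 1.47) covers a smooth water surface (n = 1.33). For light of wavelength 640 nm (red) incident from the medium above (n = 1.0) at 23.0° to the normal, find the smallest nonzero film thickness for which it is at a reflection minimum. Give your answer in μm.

At the upper boundary (n = 1.0 to n = 1.47) the reflected ray undergoes a half-wave phase shift.
At the lower boundary (n = 1.47 to n = 1.33) the reflected ray undergoes no phase shift.
The two reflections differ by half a wavelength.
For weak reflection here: 2 n t cos θ_r = m λ.
Snell's law: 1.0 sin 23.0° = 1.47 sin θ_r → sin θ_r = 0.266, cos θ_r = 0.964.
Minimum nonzero at m = 1: t = λ / (2 n cos θ_r) = 640 / (2 × 1.47 × 0.964) = 226 nm.

0.226 μm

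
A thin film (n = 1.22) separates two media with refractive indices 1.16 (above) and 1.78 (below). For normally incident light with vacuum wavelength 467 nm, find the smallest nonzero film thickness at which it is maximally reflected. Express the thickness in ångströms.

At the upper boundary (n = 1.16 to n = 1.22) the reflected ray undergoes a half-wave phase shift.
At the lower boundary (n = 1.22 to n = 1.78) the reflected ray undergoes a half-wave phase shift.
Net: no relative phase inversion (both shifts match).
With no net inversion, constructive interference in reflection requires 2 n t = m λ.
Minimum nonzero at m = 1: t = λ / (2 n) = 467 / (2 × 1.22) = 191 nm.

1914 Å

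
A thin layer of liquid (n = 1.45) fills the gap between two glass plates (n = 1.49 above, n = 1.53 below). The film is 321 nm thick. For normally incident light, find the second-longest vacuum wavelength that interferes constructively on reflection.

621 nm

Ray reflecting at the top interface goes from n = 1.49 toward n = 1.45: no phase shift.
Ray reflecting at the bottom interface goes from n = 1.45 toward n = 1.53: a half-wave phase shift.
Exactly one π shift → a net half-wave offset.
For bright reflection here: 2 n t = (m + ½) λ.
λ = 2 n t / (m + ½). The second-longest wavelength is m = 1: λ = 2 × 1.45 × 321 / 1.50 = 621 nm.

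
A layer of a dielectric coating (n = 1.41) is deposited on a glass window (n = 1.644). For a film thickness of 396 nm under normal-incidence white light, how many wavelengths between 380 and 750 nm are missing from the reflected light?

2

Top surface (1.0 → 1.41): reflection off a higher-index medium gives a half-wave phase shift.
Bottom surface (1.41 → 1.644): reflection off a higher-index medium gives a half-wave phase shift.
The two reflections carry the same phase change, so no net offset.
So the condition for destructive reflection is 2 n t = (m + ½) λ.
λ = 2 n t / (m + ½) = 1117 / (m + ½) nm.
m=0: 2233 nm (IR); m=1: 744 nm (visible); m=2: 447 nm (visible); m=3: 319 nm (UV).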